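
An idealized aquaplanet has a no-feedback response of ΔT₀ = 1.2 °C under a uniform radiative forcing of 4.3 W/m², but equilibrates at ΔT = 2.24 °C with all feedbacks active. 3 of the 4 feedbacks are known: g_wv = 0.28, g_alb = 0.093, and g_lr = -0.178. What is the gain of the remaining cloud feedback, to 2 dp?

Amplification A = ΔT/ΔT₀ = 2.24/1.2 = 1.867.
Total gain g = 1 − 1/A = 1 − 1/1.867 = 0.4644.
Known gains sum to 0.28 + 0.093 − 0.178 = 0.195.
g_cld = 0.4644 − 0.195 = 0.27.

0.27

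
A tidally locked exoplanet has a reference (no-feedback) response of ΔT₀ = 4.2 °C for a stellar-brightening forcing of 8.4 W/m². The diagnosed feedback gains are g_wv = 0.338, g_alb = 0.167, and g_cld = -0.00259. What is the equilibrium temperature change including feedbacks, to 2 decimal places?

Total gain g = 0.338 + 0.167 − 0.00259 = 0.50241.
Amplification A = 1/(1 − 0.50241) = 2.01.
ΔT = 4.2 × 2.01 = 8.44 °C.

8.44 °C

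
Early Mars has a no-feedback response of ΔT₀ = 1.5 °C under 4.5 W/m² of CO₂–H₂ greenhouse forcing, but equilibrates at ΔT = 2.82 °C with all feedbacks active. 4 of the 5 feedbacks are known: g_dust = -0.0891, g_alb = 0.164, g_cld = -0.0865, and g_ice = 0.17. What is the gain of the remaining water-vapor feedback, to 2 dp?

0.31

Amplification A = ΔT/ΔT₀ = 2.82/1.5 = 1.88.
Total gain g = 1 − 1/A = 1 − 1/1.88 = 0.4681.
Known gains sum to -0.0891 + 0.164 − 0.0865 + 0.17 = 0.1584.
g_wv = 0.4681 − 0.1584 = 0.31.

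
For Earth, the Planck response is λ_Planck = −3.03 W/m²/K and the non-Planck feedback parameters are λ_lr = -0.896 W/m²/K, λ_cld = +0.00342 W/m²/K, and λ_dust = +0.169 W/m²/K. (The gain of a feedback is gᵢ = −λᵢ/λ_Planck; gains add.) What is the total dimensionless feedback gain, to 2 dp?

Convert to gains: g_lr = -0.896/3.03 = -0.2957; g_cld = 0.00342/3.03 = 0.001129; g_dust = 0.169/3.03 = 0.05578.
Total gain g = -0.238791.

-0.24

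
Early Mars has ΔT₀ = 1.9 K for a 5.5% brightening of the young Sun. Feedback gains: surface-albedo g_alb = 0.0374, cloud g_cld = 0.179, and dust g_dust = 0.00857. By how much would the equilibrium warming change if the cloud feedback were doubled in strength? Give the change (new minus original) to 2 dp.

Original: g = 0.22497, ΔT = 1.9/(1−0.22497) = 2.4515 K.
With doubled cloud: g' = 0.40397, ΔT' = 1.9/(1−0.40397) = 3.1878 K.
Change = 3.1878 − 2.4515 = 0.74 K.

0.74 K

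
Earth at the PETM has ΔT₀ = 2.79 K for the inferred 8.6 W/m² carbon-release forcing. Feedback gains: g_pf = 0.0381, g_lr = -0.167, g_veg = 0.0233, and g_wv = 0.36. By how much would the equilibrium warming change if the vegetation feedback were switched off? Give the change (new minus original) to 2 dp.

Original: g = 0.2544, ΔT = 2.79/(1−0.2544) = 3.7420 K.
Without vegetation: g' = 0.2311, ΔT' = 2.79/(1−0.2311) = 3.6286 K.
Change = 3.6286 − 3.7420 = -0.11 K.

-0.11 K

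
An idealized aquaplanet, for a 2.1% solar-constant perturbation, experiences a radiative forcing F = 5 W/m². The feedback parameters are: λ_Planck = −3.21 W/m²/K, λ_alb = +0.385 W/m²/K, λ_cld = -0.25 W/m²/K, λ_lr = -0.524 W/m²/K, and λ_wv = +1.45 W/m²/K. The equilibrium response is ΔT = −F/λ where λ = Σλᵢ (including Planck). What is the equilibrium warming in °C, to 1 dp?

Net feedback parameter λ = (−3.21) + (+0.385) + (-0.25) + (-0.524) + (+1.45) = -2.149 W/m²/K.
ΔT = −F/λ = −5/(-2.149) = 2.3 °C.

2.3 °C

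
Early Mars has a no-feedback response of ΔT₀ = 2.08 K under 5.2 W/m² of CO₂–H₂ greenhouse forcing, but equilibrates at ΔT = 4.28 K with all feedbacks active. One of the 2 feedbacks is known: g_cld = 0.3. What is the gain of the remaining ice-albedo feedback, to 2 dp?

Amplification A = ΔT/ΔT₀ = 4.28/2.08 = 2.058.
Total gain g = 1 − 1/A = 1 − 1/2.058 = 0.5141.
The known gain is 0.3.
g_ice = 0.5141 − 0.3 = 0.21.

0.21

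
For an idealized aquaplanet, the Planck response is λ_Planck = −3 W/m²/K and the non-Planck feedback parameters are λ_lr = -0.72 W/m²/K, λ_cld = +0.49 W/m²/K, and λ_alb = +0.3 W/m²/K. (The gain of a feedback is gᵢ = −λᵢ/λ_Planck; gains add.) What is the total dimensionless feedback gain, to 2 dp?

Convert to gains: g_lr = -0.72/3 = -0.24; g_cld = 0.49/3 = 0.1633; g_alb = 0.3/3 = 0.1.
Total gain g = 0.0233.

0.02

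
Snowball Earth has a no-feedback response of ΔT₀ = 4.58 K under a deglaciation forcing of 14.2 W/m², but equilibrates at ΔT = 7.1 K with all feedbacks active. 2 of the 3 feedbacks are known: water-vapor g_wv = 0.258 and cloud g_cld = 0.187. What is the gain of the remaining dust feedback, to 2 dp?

Amplification A = ΔT/ΔT₀ = 7.1/4.58 = 1.55.
Total gain g = 1 − 1/A = 1 − 1/1.55 = 0.3548.
Known gains sum to 0.258 + 0.187 = 0.445.
g_dust = 0.3548 − 0.445 = -0.09.

-0.09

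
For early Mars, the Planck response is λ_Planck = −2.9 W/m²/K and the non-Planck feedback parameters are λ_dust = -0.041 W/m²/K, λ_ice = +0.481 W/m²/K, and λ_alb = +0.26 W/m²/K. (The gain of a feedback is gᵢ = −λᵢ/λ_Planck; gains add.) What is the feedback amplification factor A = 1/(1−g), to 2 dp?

Convert to gains: g_dust = -0.041/2.9 = -0.01414; g_ice = 0.481/2.9 = 0.1659; g_alb = 0.26/2.9 = 0.08966.
Total gain g = 0.24142.
A = 1/(1 − 0.24142) = 1.32.

1.32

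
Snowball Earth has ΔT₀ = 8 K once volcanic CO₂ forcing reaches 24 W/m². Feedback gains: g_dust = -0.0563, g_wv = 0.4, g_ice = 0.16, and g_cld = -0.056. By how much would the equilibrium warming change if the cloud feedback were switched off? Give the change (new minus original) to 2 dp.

1.63 K

Original: g = 0.4477, ΔT = 8/(1−0.4477) = 14.4849 K.
Without cloud: g' = 0.5037, ΔT' = 8/(1−0.5037) = 16.1193 K.
Change = 16.1193 − 14.4849 = 1.63 K.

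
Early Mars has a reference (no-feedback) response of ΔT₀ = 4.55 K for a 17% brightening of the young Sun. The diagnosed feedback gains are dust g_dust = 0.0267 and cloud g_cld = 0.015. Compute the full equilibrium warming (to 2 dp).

Total gain g = 0.0267 + 0.015 = 0.0417.
Amplification A = 1/(1 − 0.0417) = 1.044.
ΔT = 4.55 × 1.044 = 4.75 K.

4.75 K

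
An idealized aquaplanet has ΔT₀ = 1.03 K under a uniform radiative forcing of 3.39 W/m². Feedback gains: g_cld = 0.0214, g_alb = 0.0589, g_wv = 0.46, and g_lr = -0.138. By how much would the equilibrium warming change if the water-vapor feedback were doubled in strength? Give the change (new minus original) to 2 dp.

Original: g = 0.4023, ΔT = 1.03/(1−0.4023) = 1.7233 K.
With doubled water-vapor: g' = 0.8623, ΔT' = 1.03/(1−0.8623) = 7.4800 K.
Change = 7.4800 − 1.7233 = 5.76 K.

5.76 K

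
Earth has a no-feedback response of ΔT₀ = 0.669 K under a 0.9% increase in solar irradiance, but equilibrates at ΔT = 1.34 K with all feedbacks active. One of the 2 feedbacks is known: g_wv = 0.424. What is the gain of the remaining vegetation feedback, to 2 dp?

Amplification A = ΔT/ΔT₀ = 1.34/0.669 = 2.003.
Total gain g = 1 − 1/A = 1 − 1/2.003 = 0.5007.
The known gain is 0.424.
g_veg = 0.5007 − 0.424 = 0.08.

0.08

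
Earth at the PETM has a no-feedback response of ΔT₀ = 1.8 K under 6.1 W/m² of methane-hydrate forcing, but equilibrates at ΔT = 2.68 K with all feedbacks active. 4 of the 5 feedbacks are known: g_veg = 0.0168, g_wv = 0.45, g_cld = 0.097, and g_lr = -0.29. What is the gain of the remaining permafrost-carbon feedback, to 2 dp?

Amplification A = ΔT/ΔT₀ = 2.68/1.8 = 1.489.
Total gain g = 1 − 1/A = 1 − 1/1.489 = 0.3284.
Known gains sum to 0.0168 + 0.45 + 0.097 − 0.29 = 0.2738.
g_pf = 0.3284 − 0.2738 = 0.05.

0.05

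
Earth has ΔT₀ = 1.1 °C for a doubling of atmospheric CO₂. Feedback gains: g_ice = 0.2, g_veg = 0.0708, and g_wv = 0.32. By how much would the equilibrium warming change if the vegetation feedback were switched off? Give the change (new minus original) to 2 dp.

Original: g = 0.5908, ΔT = 1.1/(1−0.5908) = 2.6882 °C.
Without vegetation: g' = 0.52, ΔT' = 1.1/(1−0.52) = 2.2917 °C.
Change = 2.2917 − 2.6882 = -0.40 °C.

-0.40 °C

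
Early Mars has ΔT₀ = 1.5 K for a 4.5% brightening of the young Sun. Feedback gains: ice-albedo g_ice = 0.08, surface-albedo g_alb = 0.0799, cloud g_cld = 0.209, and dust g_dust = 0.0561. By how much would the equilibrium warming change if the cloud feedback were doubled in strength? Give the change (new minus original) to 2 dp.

1.49 K

Original: g = 0.425, ΔT = 1.5/(1−0.425) = 2.6087 K.
With doubled cloud: g' = 0.634, ΔT' = 1.5/(1−0.634) = 4.0984 K.
Change = 4.0984 − 2.6087 = 1.49 K.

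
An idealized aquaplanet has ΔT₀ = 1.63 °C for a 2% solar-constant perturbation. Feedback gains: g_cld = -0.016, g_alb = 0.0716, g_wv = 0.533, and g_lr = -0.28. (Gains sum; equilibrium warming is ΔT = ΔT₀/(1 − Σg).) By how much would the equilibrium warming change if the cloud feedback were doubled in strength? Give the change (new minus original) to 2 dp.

Original: g = 0.3086, ΔT = 1.63/(1−0.3086) = 2.3575 °C.
With doubled cloud: g' = 0.2926, ΔT' = 1.63/(1−0.2926) = 2.3042 °C.
Change = 2.3042 − 2.3575 = -0.05 °C.

-0.05 °C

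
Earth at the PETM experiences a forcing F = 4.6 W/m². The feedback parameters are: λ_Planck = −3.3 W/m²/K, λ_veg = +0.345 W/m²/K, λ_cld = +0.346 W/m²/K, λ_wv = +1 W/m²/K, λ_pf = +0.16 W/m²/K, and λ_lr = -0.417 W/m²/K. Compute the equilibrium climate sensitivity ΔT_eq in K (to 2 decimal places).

Net feedback parameter λ = (−3.3) + (+0.345) + (+0.346) + (+1) + (+0.16) + (-0.417) = -1.866 W/m²/K.
ΔT = −F/λ = −4.6/(-1.866) = 2.47 K.

2.47 K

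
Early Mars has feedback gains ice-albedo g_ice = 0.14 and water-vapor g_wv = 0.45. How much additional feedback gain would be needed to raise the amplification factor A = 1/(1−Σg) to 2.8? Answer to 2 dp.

0.05

Current total gain = 0.59.
Target gain for A = 2.8: g* = 1 − 1/2.8 = 0.6429.
Additional gain needed = 0.6429 − 0.59 = 0.05.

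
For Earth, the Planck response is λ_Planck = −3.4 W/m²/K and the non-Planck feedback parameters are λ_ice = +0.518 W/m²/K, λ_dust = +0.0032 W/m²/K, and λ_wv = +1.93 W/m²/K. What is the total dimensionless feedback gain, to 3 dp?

0.721

Convert to gains: g_ice = 0.518/3.4 = 0.1524; g_dust = 0.0032/3.4 = 0.000941; g_wv = 1.93/3.4 = 0.5676.
Total gain g = 0.720941.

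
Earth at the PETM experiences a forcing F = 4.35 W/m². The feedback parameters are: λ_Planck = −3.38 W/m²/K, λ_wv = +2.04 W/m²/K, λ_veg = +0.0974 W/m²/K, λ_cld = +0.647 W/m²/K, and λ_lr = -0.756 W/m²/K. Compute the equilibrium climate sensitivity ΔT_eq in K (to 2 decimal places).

3.22 K

Net feedback parameter λ = (−3.38) + (+2.04) + (+0.0974) + (+0.647) + (-0.756) = -1.3516 W/m²/K.
ΔT = −F/λ = −4.35/(-1.3516) = 3.22 K.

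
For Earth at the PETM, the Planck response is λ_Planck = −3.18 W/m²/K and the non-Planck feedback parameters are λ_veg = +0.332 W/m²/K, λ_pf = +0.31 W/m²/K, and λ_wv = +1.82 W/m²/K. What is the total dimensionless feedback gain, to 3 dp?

Convert to gains: g_veg = 0.332/3.18 = 0.1044; g_pf = 0.31/3.18 = 0.09748; g_wv = 1.82/3.18 = 0.5723.
Total gain g = 0.77418.

0.774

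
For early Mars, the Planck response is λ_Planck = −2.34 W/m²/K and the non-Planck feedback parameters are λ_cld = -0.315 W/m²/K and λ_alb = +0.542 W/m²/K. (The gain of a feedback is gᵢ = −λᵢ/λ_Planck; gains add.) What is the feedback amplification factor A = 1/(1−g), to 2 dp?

1.11

Convert to gains: g_cld = -0.315/2.34 = -0.1346; g_alb = 0.542/2.34 = 0.2316.
Total gain g = 0.097.
A = 1/(1 − 0.097) = 1.11.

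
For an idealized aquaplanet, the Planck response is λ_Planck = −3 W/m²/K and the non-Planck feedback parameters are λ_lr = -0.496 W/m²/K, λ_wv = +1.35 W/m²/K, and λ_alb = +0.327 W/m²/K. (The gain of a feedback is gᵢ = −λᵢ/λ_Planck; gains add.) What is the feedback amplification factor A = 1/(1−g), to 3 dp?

Convert to gains: g_lr = -0.496/3 = -0.1653; g_wv = 1.35/3 = 0.45; g_alb = 0.327/3 = 0.109.
Total gain g = 0.3937.
A = 1/(1 − 0.3937) = 1.649.

1.649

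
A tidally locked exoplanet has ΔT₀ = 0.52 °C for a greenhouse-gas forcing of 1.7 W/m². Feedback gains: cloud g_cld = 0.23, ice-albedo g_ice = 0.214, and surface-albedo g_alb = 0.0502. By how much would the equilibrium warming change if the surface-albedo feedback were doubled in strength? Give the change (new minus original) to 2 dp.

Original: g = 0.4942, ΔT = 0.52/(1−0.4942) = 1.0281 °C.
With doubled surface-albedo: g' = 0.5444, ΔT' = 0.52/(1−0.5444) = 1.1414 °C.
Change = 1.1414 − 1.0281 = 0.11 °C.

0.11 °C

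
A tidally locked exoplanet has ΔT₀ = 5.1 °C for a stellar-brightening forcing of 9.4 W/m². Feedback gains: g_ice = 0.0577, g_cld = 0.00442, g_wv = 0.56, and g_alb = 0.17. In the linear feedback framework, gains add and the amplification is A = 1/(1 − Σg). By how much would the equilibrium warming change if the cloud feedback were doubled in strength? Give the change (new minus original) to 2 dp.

Original: g = 0.79212, ΔT = 5.1/(1−0.79212) = 24.5334 °C.
With doubled cloud: g' = 0.79654, ΔT' = 5.1/(1−0.79654) = 25.0664 °C.
Change = 25.0664 − 24.5334 = 0.53 °C.

0.53 °C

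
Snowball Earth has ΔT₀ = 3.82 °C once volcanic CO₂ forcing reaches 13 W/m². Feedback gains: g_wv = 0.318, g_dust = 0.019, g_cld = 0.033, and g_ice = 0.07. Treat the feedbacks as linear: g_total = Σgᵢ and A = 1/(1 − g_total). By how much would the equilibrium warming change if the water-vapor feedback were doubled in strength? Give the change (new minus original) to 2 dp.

Original: g = 0.44, ΔT = 3.82/(1−0.44) = 6.8214 °C.
With doubled water-vapor: g' = 0.758, ΔT' = 3.82/(1−0.758) = 15.7851 °C.
Change = 15.7851 − 6.8214 = 8.96 °C.

8.96 °C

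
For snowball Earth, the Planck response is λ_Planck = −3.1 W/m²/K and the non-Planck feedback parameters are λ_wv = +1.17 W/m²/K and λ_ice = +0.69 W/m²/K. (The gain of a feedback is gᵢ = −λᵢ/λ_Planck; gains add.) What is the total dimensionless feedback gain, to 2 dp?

0.60

Convert to gains: g_wv = 1.17/3.1 = 0.3774; g_ice = 0.69/3.1 = 0.2226.
Total gain g = 0.6.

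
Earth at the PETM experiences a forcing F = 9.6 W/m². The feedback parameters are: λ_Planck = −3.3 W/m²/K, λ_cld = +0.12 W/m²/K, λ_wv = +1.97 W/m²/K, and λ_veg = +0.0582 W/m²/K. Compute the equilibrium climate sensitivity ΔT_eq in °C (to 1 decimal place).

8.3 °C

Net feedback parameter λ = (−3.3) + (+0.12) + (+1.97) + (+0.0582) = -1.1518 W/m²/K.
ΔT = −F/λ = −9.6/(-1.1518) = 8.3 °C.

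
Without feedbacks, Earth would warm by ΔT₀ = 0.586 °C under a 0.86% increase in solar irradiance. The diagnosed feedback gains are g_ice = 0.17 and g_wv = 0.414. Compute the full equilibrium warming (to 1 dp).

1.4 °C

Total gain g = 0.17 + 0.414 = 0.584.
Amplification A = 1/(1 − 0.584) = 2.404.
ΔT = 0.586 × 2.404 = 1.4 °C.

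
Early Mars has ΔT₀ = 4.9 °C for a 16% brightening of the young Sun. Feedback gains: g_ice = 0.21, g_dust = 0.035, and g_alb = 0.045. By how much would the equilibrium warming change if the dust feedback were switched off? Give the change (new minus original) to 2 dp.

Original: g = 0.29, ΔT = 4.9/(1−0.29) = 6.9014 °C.
Without dust: g' = 0.255, ΔT' = 4.9/(1−0.255) = 6.5772 °C.
Change = 6.5772 − 6.9014 = -0.32 °C.

-0.32 °C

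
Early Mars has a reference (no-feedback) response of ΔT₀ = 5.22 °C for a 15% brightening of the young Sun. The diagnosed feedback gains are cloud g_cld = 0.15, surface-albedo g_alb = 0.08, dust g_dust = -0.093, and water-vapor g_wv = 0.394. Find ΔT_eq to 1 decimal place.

11.1 °C

Total gain g = 0.15 + 0.08 − 0.093 + 0.394 = 0.531.
Amplification A = 1/(1 − 0.531) = 2.132.
ΔT = 5.22 × 2.132 = 11.1 °C.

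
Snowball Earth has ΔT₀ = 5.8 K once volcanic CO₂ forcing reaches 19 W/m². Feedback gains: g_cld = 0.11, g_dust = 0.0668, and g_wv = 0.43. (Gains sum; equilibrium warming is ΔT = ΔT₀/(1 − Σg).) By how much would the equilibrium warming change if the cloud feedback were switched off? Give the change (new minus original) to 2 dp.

-3.22 K

Original: g = 0.6068, ΔT = 5.8/(1−0.6068) = 14.7508 K.
Without cloud: g' = 0.4968, ΔT' = 5.8/(1−0.4968) = 11.5262 K.
Change = 11.5262 − 14.7508 = -3.22 K.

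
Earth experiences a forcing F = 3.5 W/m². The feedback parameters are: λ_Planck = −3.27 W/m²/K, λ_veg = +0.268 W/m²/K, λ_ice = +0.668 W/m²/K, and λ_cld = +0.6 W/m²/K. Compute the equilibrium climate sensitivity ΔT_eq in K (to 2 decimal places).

2.02 K

Net feedback parameter λ = (−3.27) + (+0.268) + (+0.668) + (+0.6) = -1.734 W/m²/K.
ΔT = −F/λ = −3.5/(-1.734) = 2.02 K.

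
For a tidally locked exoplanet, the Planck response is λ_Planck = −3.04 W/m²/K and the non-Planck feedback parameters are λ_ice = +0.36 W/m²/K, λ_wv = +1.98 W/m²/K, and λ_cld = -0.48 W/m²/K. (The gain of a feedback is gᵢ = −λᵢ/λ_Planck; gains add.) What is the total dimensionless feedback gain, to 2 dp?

0.61

Convert to gains: g_ice = 0.36/3.04 = 0.1184; g_wv = 1.98/3.04 = 0.6513; g_cld = -0.48/3.04 = -0.1579.
Total gain g = 0.6118.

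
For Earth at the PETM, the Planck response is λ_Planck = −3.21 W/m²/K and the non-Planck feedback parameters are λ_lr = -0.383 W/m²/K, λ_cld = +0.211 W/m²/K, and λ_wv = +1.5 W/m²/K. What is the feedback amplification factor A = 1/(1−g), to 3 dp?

1.706

Convert to gains: g_lr = -0.383/3.21 = -0.1193; g_cld = 0.211/3.21 = 0.06573; g_wv = 1.5/3.21 = 0.4673.
Total gain g = 0.41373.
A = 1/(1 − 0.41373) = 1.706.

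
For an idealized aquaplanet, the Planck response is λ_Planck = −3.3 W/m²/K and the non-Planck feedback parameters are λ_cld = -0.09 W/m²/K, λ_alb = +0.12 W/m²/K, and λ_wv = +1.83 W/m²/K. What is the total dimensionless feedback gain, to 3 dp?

0.564

Convert to gains: g_cld = -0.09/3.3 = -0.02727; g_alb = 0.12/3.3 = 0.03636; g_wv = 1.83/3.3 = 0.5545.
Total gain g = 0.56359.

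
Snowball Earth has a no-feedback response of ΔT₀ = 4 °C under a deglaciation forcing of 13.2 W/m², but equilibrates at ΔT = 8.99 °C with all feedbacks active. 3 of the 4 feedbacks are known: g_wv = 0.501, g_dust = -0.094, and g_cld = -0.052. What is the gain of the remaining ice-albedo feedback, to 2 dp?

0.20

Amplification A = ΔT/ΔT₀ = 8.99/4 = 2.248.
Total gain g = 1 − 1/A = 1 − 1/2.248 = 0.5552.
Known gains sum to 0.501 − 0.094 − 0.052 = 0.355.
g_ice = 0.5552 − 0.355 = 0.20.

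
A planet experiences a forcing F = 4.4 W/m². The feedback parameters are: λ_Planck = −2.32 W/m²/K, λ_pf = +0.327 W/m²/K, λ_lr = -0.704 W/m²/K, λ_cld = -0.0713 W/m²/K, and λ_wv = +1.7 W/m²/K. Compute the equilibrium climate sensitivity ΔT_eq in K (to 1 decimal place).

4.1 K

Net feedback parameter λ = (−2.32) + (+0.327) + (-0.704) + (-0.0713) + (+1.7) = -1.0683 W/m²/K.
ΔT = −F/λ = −4.4/(-1.0683) = 4.1 K.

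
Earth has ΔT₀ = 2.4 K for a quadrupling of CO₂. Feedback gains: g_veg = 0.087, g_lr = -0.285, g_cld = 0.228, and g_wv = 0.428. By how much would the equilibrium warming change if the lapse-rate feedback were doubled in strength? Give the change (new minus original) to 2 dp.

Original: g = 0.458, ΔT = 2.4/(1−0.458) = 4.4280 K.
With doubled lapse-rate: g' = 0.173, ΔT' = 2.4/(1−0.173) = 2.9021 K.
Change = 2.9021 − 4.4280 = -1.53 K.

-1.53 K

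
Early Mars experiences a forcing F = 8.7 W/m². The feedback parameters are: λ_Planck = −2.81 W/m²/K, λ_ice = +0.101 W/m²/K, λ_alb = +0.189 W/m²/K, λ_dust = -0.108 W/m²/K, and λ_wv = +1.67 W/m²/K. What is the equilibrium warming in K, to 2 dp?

Net feedback parameter λ = (−2.81) + (+0.101) + (+0.189) + (-0.108) + (+1.67) = -0.958 W/m²/K.
ΔT = −F/λ = −8.7/(-0.958) = 9.08 K.

9.08 K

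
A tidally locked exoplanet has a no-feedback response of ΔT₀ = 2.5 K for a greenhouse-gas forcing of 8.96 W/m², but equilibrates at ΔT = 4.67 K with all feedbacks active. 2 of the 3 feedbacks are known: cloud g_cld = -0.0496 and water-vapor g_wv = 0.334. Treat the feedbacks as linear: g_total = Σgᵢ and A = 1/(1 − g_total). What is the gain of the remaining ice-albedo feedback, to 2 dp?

0.18

Amplification A = ΔT/ΔT₀ = 4.67/2.5 = 1.868.
Total gain g = 1 − 1/A = 1 − 1/1.868 = 0.4647.
Known gains sum to -0.0496 + 0.334 = 0.2844.
g_ice = 0.4647 − 0.2844 = 0.18.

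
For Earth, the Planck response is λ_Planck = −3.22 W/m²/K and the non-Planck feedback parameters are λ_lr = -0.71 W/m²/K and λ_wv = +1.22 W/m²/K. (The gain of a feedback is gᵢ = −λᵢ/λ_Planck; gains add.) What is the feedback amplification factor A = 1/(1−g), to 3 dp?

1.188

Convert to gains: g_lr = -0.71/3.22 = -0.2205; g_wv = 1.22/3.22 = 0.3789.
Total gain g = 0.1584.
A = 1/(1 − 0.1584) = 1.188.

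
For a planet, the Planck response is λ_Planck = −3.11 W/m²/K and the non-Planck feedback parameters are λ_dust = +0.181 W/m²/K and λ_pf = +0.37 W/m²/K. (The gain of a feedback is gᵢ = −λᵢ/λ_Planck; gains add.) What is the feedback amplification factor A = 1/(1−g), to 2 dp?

1.22

Convert to gains: g_dust = 0.181/3.11 = 0.0582; g_pf = 0.37/3.11 = 0.119.
Total gain g = 0.1772.
A = 1/(1 − 0.1772) = 1.22.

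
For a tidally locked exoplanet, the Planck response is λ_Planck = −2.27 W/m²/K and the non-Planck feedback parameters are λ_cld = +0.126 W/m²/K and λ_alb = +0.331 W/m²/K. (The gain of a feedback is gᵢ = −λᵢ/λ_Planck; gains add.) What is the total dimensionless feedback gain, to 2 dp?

0.20

Convert to gains: g_cld = 0.126/2.27 = 0.05551; g_alb = 0.331/2.27 = 0.1458.
Total gain g = 0.20131.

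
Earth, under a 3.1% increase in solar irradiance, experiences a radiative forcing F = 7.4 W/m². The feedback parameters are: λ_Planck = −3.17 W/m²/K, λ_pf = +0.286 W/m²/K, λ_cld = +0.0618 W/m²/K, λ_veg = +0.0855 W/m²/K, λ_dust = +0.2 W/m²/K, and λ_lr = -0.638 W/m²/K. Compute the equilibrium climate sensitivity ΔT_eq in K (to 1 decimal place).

Net feedback parameter λ = (−3.17) + (+0.286) + (+0.0618) + (+0.0855) + (+0.2) + (-0.638) = -3.1747 W/m²/K.
ΔT = −F/λ = −7.4/(-3.1747) = 2.3 K.

2.3 K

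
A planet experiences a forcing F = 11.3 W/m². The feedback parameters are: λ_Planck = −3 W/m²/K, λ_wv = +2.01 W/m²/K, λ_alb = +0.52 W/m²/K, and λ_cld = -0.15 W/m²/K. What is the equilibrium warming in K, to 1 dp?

18.2 K

Net feedback parameter λ = (−3) + (+2.01) + (+0.52) + (-0.15) = -0.62 W/m²/K.
ΔT = −F/λ = −11.3/(-0.62) = 18.2 K.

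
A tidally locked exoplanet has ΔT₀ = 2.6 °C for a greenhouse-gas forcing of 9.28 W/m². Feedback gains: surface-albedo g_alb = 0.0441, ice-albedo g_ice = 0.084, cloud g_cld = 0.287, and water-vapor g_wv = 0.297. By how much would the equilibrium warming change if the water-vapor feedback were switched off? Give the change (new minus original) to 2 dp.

Original: g = 0.7121, ΔT = 2.6/(1−0.7121) = 9.0309 °C.
Without water-vapor: g' = 0.4151, ΔT' = 2.6/(1−0.4151) = 4.4452 °C.
Change = 4.4452 − 9.0309 = -4.59 °C.

-4.59 °C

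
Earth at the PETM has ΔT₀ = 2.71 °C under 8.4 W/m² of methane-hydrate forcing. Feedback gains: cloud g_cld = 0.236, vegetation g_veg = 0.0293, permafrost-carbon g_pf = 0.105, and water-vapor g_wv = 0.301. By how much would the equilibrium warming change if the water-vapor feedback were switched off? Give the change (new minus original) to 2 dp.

Original: g = 0.6713, ΔT = 2.71/(1−0.6713) = 8.2446 °C.
Without water-vapor: g' = 0.3703, ΔT' = 2.71/(1−0.3703) = 4.3036 °C.
Change = 4.3036 − 8.2446 = -3.94 °C.

-3.94 °C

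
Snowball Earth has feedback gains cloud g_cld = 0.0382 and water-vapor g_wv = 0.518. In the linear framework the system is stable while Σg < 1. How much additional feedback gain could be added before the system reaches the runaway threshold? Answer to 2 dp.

Current total gain = 0.0382 + 0.518 = 0.5562.
Margin to runaway = 1 − 0.5562 = 0.44.

0.44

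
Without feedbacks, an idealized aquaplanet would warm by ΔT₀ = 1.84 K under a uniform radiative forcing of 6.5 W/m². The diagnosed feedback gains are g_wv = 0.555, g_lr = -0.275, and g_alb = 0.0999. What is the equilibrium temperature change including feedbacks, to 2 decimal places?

Total gain g = 0.555 − 0.275 + 0.0999 = 0.3799.
Amplification A = 1/(1 − 0.3799) = 1.613.
ΔT = 1.84 × 1.613 = 2.97 K.

2.97 K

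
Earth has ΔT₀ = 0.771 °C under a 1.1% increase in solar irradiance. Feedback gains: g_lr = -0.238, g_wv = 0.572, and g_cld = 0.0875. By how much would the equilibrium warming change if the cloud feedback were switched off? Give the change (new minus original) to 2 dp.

Original: g = 0.4215, ΔT = 0.771/(1−0.4215) = 1.3328 °C.
Without cloud: g' = 0.334, ΔT' = 0.771/(1−0.334) = 1.1577 °C.
Change = 1.1577 − 1.3328 = -0.18 °C.

-0.18 °C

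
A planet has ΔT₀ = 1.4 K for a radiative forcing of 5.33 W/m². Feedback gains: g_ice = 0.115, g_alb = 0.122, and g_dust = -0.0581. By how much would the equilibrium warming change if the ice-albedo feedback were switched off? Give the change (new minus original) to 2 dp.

-0.21 K

Original: g = 0.1789, ΔT = 1.4/(1−0.1789) = 1.7050 K.
Without ice-albedo: g' = 0.0639, ΔT' = 1.4/(1−0.0639) = 1.4956 K.
Change = 1.4956 − 1.7050 = -0.21 K.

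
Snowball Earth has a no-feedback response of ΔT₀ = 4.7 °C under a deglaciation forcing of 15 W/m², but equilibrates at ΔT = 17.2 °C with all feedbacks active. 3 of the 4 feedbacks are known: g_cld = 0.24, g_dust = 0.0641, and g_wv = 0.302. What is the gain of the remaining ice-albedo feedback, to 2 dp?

Amplification A = ΔT/ΔT₀ = 17.2/4.7 = 3.66.
Total gain g = 1 − 1/A = 1 − 1/3.66 = 0.7268.
Known gains sum to 0.24 + 0.0641 + 0.302 = 0.6061.
g_ice = 0.7268 − 0.6061 = 0.12.

0.12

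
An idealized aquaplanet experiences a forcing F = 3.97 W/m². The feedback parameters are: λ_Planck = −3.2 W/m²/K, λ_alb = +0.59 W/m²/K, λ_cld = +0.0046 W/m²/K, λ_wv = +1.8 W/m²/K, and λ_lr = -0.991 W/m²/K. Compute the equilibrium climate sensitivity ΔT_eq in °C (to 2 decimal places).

2.21 °C

Net feedback parameter λ = (−3.2) + (+0.59) + (+0.0046) + (+1.8) + (-0.991) = -1.7964 W/m²/K.
ΔT = −F/λ = −3.97/(-1.7964) = 2.21 °C.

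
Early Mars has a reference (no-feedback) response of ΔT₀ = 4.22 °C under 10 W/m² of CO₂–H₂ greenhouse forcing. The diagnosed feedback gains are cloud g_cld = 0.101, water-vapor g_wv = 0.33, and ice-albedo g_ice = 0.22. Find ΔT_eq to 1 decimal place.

Total gain g = 0.101 + 0.33 + 0.22 = 0.651.
Amplification A = 1/(1 − 0.651) = 2.865.
ΔT = 4.22 × 2.865 = 12.1 °C.

12.1 °C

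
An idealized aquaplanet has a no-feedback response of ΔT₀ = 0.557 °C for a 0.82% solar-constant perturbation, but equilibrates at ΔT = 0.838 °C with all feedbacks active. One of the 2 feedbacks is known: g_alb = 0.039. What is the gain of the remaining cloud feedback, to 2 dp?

Amplification A = ΔT/ΔT₀ = 0.838/0.557 = 1.504.
Total gain g = 1 − 1/A = 1 − 1/1.504 = 0.3351.
The known gain is 0.039.
g_cld = 0.3351 − 0.039 = 0.30.

0.30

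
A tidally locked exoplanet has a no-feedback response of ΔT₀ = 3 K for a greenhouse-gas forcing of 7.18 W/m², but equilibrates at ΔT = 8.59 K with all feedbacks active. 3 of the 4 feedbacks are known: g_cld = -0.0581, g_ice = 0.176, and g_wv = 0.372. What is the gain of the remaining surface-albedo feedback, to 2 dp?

0.16

Amplification A = ΔT/ΔT₀ = 8.59/3 = 2.863.
Total gain g = 1 − 1/A = 1 − 1/2.863 = 0.6507.
Known gains sum to -0.0581 + 0.176 + 0.372 = 0.4899.
g_alb = 0.6507 − 0.4899 = 0.16.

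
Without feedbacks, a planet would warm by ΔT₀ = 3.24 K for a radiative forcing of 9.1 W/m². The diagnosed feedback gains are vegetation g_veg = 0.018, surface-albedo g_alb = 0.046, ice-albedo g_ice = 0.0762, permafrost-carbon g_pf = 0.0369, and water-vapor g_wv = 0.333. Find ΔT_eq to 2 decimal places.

Total gain g = 0.018 + 0.046 + 0.0762 + 0.0369 + 0.333 = 0.5101.
Amplification A = 1/(1 − 0.5101) = 2.041.
ΔT = 3.24 × 2.041 = 6.61 K.

6.61 K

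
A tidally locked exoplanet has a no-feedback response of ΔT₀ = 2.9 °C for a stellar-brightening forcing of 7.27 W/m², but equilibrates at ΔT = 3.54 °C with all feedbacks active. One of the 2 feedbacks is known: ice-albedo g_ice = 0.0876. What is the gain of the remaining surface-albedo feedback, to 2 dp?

Amplification A = ΔT/ΔT₀ = 3.54/2.9 = 1.221.
Total gain g = 1 − 1/A = 1 − 1/1.221 = 0.181.
The known gain is 0.0876.
g_alb = 0.181 − 0.0876 = 0.09.

0.09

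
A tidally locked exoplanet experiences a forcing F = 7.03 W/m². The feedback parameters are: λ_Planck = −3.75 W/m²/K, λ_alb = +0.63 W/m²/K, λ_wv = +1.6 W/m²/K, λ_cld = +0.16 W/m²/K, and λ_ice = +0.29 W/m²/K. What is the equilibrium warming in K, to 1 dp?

6.6 K

Net feedback parameter λ = (−3.75) + (+0.63) + (+1.6) + (+0.16) + (+0.29) = -1.07 W/m²/K.
ΔT = −F/λ = −7.03/(-1.07) = 6.6 K.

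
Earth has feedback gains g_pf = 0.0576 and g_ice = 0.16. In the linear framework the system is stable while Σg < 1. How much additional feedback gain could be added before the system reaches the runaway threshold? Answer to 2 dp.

0.78

Current total gain = 0.0576 + 0.16 = 0.2176.
Margin to runaway = 1 − 0.2176 = 0.78.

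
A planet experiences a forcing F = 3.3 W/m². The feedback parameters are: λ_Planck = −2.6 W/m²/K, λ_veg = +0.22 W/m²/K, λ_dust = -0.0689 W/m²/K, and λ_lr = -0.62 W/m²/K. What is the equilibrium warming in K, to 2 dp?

Net feedback parameter λ = (−2.6) + (+0.22) + (-0.0689) + (-0.62) = -3.0689 W/m²/K.
ΔT = −F/λ = −3.3/(-3.0689) = 1.08 K.

1.08 K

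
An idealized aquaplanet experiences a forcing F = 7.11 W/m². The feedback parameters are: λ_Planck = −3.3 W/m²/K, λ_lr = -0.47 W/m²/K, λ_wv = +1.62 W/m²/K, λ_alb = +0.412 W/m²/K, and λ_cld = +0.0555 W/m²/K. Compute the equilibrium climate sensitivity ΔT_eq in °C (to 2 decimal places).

Net feedback parameter λ = (−3.3) + (-0.47) + (+1.62) + (+0.412) + (+0.0555) = -1.6825 W/m²/K.
ΔT = −F/λ = −7.11/(-1.6825) = 4.23 °C.

4.23 °C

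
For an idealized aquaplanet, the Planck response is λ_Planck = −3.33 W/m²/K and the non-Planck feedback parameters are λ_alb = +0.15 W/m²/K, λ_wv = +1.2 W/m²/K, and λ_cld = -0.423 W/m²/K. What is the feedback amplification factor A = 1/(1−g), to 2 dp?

1.39

Convert to gains: g_alb = 0.15/3.33 = 0.04505; g_wv = 1.2/3.33 = 0.3604; g_cld = -0.423/3.33 = -0.127.
Total gain g = 0.27845.
A = 1/(1 − 0.27845) = 1.39.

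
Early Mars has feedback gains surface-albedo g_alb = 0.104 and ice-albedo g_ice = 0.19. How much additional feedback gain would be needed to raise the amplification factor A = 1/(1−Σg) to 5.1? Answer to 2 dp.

0.51

Current total gain = 0.294.
Target gain for A = 5.1: g* = 1 − 1/5.1 = 0.8039.
Additional gain needed = 0.8039 − 0.294 = 0.51.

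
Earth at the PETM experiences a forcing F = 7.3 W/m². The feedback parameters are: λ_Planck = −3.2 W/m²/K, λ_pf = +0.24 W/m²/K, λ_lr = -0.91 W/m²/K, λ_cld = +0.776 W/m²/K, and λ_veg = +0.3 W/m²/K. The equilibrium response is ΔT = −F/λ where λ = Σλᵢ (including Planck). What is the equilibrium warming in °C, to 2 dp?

Net feedback parameter λ = (−3.2) + (+0.24) + (-0.91) + (+0.776) + (+0.3) = -2.794 W/m²/K.
ΔT = −F/λ = −7.3/(-2.794) = 2.61 °C.

2.61 °C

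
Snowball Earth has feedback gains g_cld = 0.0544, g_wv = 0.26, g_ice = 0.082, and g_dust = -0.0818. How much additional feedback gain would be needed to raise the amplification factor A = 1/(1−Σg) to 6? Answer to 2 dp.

0.52

Current total gain = 0.3146.
Target gain for A = 6: g* = 1 − 1/6 = 0.8333.
Additional gain needed = 0.8333 − 0.3146 = 0.52.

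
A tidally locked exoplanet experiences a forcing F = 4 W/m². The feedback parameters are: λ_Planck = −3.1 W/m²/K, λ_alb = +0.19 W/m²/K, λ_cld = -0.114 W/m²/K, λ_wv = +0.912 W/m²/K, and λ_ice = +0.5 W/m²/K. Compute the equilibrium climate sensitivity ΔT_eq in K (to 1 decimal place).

Net feedback parameter λ = (−3.1) + (+0.19) + (-0.114) + (+0.912) + (+0.5) = -1.612 W/m²/K.
ΔT = −F/λ = −4/(-1.612) = 2.5 K.

2.5 K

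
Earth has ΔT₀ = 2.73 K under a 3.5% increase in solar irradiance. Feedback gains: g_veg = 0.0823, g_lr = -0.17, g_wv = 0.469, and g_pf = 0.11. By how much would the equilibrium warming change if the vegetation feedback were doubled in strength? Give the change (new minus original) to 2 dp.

1.04 K

Original: g = 0.4913, ΔT = 2.73/(1−0.4913) = 5.3666 K.
With doubled vegetation: g' = 0.5736, ΔT' = 2.73/(1−0.5736) = 6.4024 K.
Change = 6.4024 − 5.3666 = 1.04 K.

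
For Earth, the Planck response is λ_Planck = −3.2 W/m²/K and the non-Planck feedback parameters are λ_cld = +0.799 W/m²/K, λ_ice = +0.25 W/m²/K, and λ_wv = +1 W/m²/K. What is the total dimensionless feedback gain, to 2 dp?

Convert to gains: g_cld = 0.799/3.2 = 0.2497; g_ice = 0.25/3.2 = 0.07812; g_wv = 1/3.2 = 0.3125.
Total gain g = 0.64032.

0.64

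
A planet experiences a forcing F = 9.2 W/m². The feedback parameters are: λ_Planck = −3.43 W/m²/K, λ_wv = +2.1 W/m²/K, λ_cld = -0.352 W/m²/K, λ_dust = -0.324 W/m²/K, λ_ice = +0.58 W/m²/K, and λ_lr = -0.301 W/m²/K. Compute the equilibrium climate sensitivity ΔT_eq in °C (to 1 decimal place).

5.3 °C

Net feedback parameter λ = (−3.43) + (+2.1) + (-0.352) + (-0.324) + (+0.58) + (-0.301) = -1.727 W/m²/K.
ΔT = −F/λ = −9.2/(-1.727) = 5.3 °C.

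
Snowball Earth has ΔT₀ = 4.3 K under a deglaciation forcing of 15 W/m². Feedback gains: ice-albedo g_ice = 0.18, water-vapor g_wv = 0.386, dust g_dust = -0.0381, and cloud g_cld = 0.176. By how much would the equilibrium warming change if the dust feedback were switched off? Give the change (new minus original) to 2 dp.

2.14 K

Original: g = 0.7039, ΔT = 4.3/(1−0.7039) = 14.5221 K.
Without dust: g' = 0.742, ΔT' = 4.3/(1−0.742) = 16.6667 K.
Change = 16.6667 − 14.5221 = 2.14 K.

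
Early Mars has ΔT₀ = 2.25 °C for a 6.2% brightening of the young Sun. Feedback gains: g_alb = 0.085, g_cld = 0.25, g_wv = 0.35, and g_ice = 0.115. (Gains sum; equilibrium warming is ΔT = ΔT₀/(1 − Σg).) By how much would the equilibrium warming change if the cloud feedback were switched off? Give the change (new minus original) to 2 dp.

-6.25 °C

Original: g = 0.8, ΔT = 2.25/(1−0.8) = 11.2500 °C.
Without cloud: g' = 0.55, ΔT' = 2.25/(1−0.55) = 5.0000 °C.
Change = 5.0000 − 11.2500 = -6.25 °C.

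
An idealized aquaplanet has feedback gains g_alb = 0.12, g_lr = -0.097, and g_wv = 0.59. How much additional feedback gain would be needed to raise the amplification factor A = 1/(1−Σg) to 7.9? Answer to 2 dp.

Current total gain = 0.613.
Target gain for A = 7.9: g* = 1 − 1/7.9 = 0.8734.
Additional gain needed = 0.8734 − 0.613 = 0.26.

0.26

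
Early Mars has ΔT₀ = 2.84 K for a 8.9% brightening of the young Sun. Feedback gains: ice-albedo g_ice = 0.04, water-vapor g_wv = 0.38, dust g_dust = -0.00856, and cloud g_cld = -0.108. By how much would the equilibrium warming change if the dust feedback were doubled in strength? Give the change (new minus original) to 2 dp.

-0.05 K

Original: g = 0.30344, ΔT = 2.84/(1−0.30344) = 4.0772 K.
With doubled dust: g' = 0.29488, ΔT' = 2.84/(1−0.29488) = 4.0277 K.
Change = 4.0277 − 4.0772 = -0.05 K.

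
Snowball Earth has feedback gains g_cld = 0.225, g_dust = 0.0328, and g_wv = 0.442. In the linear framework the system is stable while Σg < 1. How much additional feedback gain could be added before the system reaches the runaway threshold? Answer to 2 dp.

Current total gain = 0.225 + 0.0328 + 0.442 = 0.6998.
Margin to runaway = 1 − 0.6998 = 0.30.

0.30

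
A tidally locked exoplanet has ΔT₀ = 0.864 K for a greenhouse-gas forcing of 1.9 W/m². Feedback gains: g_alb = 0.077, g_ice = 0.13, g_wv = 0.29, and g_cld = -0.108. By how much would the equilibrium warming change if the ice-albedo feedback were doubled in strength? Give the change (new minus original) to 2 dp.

Original: g = 0.389, ΔT = 0.864/(1−0.389) = 1.4141 K.
With doubled ice-albedo: g' = 0.519, ΔT' = 0.864/(1−0.519) = 1.7963 K.
Change = 1.7963 − 1.4141 = 0.38 K.

0.38 K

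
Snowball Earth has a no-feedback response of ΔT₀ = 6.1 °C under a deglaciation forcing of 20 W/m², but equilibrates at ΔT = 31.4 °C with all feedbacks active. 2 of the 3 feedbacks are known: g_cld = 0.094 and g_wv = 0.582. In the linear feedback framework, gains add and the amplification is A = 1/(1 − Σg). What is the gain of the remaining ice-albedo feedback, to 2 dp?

0.13

Amplification A = ΔT/ΔT₀ = 31.4/6.1 = 5.148.
Total gain g = 1 − 1/A = 1 − 1/5.148 = 0.8057.
Known gains sum to 0.094 + 0.582 = 0.676.
g_ice = 0.8057 − 0.676 = 0.13.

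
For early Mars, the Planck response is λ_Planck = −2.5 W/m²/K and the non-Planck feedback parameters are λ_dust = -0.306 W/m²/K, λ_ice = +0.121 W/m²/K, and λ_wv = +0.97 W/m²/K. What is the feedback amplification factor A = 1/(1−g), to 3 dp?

1.458

Convert to gains: g_dust = -0.306/2.5 = -0.1224; g_ice = 0.121/2.5 = 0.0484; g_wv = 0.97/2.5 = 0.388.
Total gain g = 0.314.
A = 1/(1 − 0.314) = 1.458.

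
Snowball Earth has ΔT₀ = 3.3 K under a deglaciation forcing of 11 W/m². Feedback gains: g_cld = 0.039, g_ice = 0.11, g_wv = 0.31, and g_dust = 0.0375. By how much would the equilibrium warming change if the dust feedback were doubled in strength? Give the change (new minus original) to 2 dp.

0.53 K

Original: g = 0.4965, ΔT = 3.3/(1−0.4965) = 6.5541 K.
With doubled dust: g' = 0.534, ΔT' = 3.3/(1−0.534) = 7.0815 K.
Change = 7.0815 − 6.5541 = 0.53 K.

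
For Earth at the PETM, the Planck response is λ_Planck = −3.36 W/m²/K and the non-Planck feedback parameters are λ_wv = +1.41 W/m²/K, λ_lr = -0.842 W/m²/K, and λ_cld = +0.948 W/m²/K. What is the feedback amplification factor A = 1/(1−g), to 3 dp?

Convert to gains: g_wv = 1.41/3.36 = 0.4196; g_lr = -0.842/3.36 = -0.2506; g_cld = 0.948/3.36 = 0.2821.
Total gain g = 0.4511.
A = 1/(1 − 0.4511) = 1.822.

1.822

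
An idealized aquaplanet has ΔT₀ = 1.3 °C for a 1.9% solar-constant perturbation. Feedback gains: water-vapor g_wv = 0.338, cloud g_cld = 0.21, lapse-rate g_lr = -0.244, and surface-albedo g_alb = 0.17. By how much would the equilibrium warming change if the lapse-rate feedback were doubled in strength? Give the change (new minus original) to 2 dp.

Original: g = 0.474, ΔT = 1.3/(1−0.474) = 2.4715 °C.
With doubled lapse-rate: g' = 0.23, ΔT' = 1.3/(1−0.23) = 1.6883 °C.
Change = 1.6883 − 2.4715 = -0.78 °C.

-0.78 °C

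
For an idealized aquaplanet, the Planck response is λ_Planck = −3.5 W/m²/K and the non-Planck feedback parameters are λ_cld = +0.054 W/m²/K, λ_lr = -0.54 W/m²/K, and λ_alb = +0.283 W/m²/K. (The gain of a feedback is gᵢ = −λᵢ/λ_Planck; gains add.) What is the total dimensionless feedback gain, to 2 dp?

Convert to gains: g_cld = 0.054/3.5 = 0.01543; g_lr = -0.54/3.5 = -0.1543; g_alb = 0.283/3.5 = 0.08086.
Total gain g = -0.05801.

-0.06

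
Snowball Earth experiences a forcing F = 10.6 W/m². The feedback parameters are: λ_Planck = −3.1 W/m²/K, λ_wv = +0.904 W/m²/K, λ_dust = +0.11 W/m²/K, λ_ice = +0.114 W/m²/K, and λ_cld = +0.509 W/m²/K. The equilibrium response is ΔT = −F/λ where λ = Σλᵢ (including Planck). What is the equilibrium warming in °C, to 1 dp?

Net feedback parameter λ = (−3.1) + (+0.904) + (+0.11) + (+0.114) + (+0.509) = -1.463 W/m²/K.
ΔT = −F/λ = −10.6/(-1.463) = 7.2 °C.

7.2 °C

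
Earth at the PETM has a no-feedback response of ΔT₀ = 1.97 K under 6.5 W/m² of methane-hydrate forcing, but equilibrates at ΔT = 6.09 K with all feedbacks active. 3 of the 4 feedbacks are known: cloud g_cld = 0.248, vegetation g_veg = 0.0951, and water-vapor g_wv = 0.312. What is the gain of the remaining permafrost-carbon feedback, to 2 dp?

0.02

Amplification A = ΔT/ΔT₀ = 6.09/1.97 = 3.091.
Total gain g = 1 − 1/A = 1 − 1/3.091 = 0.6765.
Known gains sum to 0.248 + 0.0951 + 0.312 = 0.6551.
g_pf = 0.6765 − 0.6551 = 0.02.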